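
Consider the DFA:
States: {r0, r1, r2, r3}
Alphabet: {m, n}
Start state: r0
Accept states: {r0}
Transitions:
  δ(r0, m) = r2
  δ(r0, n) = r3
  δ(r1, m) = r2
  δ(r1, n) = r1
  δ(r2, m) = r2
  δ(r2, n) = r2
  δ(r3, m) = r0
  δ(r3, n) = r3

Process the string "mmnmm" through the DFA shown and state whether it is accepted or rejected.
Processing string "mmnmm":
  r0 --m--> r2
  r2 --m--> r2
  r2 --n--> r2
  r2 --m--> r2
  r2 --m--> r2
Final state: r2
Accept states: {r0}
No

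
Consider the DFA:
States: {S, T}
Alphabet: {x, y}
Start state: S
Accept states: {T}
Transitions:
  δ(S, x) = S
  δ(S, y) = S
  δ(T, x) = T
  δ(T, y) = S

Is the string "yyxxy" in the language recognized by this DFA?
Processing string "yyxxy":
  S --y--> S
  S --y--> S
  S --x--> S
  S --x--> S
  S --y--> S
Final state: S
Accept states: {T}
No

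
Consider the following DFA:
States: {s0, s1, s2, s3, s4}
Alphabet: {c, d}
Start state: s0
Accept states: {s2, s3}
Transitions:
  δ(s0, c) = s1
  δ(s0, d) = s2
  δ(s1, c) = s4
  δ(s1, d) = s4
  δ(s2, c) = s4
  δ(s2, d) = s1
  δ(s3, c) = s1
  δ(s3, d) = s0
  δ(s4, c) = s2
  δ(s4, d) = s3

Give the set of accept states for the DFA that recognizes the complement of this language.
Complement accept states = All states \ Original accept states
= {s0, s1, s2, s3, s4} \ {s2, s3}
{s0, s1, s4}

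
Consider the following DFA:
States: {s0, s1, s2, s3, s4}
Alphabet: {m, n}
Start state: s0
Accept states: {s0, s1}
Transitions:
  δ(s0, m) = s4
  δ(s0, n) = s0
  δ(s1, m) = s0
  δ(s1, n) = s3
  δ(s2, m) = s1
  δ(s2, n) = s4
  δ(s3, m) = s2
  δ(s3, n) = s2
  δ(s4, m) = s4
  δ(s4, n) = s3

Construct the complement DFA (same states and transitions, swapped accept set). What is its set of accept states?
Complement accept states = All states \ Original accept states
= {s0, s1, s2, s3, s4} \ {s0, s1}
{s2, s3, s4}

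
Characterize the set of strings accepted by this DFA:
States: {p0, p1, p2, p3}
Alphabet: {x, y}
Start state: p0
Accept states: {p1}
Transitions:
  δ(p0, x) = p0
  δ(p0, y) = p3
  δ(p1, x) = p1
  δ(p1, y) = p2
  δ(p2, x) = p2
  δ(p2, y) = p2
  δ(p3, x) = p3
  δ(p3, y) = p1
Testing a few strings:
  'yyyy' → reject
  'xyyy' → reject
  'yx' → reject
  'y' → reject
State roles: p0=zero y's; p1=two y's; p2=≥ three y's (dead); p3=one y
All strings over {x,y} containing exactly two y's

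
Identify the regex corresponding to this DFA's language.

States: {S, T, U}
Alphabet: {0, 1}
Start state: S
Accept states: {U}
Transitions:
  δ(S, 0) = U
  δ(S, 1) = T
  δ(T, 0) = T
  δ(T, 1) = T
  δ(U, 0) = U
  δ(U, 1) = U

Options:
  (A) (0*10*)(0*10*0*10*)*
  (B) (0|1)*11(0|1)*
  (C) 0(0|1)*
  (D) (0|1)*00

Check each option against the DFA on short strings; one disagreement eliminates an option:
  (A) (0*10*)(0*10*0*10*)*: on '0' the DFA goes S → U and accepts (U ∈ Accept), but the regex does not match it → eliminate
  (B) (0|1)*11(0|1)*: on '0' the DFA goes S → U and accepts (U ∈ Accept), but the regex does not match it → eliminate
  (C) 0(0|1)*: agrees with the DFA on every string of length ≤ 6
  (D) (0|1)*00: on '0' the DFA goes S → U and accepts (U ∈ Accept), but the regex does not match it → eliminate
Only (C) is consistent with the DFA.
(C) 0(0|1)*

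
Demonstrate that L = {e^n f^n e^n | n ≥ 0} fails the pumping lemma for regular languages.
Assume L is regular with pumping length p. Idea: pumping the first e-block unbalances it against the other two.
Choose s = e^p f^p e^p ∈ L (|s| = 3p ≥ p). By the pumping lemma, s = xyz with |xy| ≤ p, |y| > 0, so y = e^k with k ≥ 1, inside the first e-block. Then xy²z = e^(p+k) f^p e^p. The first block has length p+k ≠ p, so the three block lengths are no longer equal and xy²z ∉ L.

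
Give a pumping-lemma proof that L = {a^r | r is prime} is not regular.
Assume L is regular with pumping length p. Idea: pumping by a suitable count produces a composite length.
Let q be a prime with q ≥ p and choose s = a^q ∈ L. By the pumping lemma, s = xyz with |xy| ≤ p, |y| = k ≥ 1. Take i = q+1: |xy^(q+1)z| = q + q·k = q(1+k). Since q ≥ 2 and 1+k ≥ 2, q(1+k) is composite, so xy^(q+1)z ∉ L.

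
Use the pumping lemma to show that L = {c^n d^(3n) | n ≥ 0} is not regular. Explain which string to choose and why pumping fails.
Assume L is regular with pumping length p. Idea: pumping the c-block breaks the 1:3 ratio.
Choose s = c^p d^(3p) (length 4p ≥ p). By the pumping lemma, s = xyz with |xy| ≤ p, |y| > 0, so y = c^k with k ≥ 1. Then xy²z = c^(p+k) d^(3p). For this to be in L we would need 3p = 3(p+k), i.e. 3k = 0, contradicting k ≥ 1. So xy²z ∉ L.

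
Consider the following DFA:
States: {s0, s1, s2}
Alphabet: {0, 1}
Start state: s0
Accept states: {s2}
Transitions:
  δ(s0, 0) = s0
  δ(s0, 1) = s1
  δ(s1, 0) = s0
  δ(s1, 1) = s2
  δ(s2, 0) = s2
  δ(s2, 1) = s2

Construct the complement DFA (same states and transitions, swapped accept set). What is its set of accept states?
Complement accept states = All states \ Original accept states
= {s0, s1, s2} \ {s2}
{s0, s1}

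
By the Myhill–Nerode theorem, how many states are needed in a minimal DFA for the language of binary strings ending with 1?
By Myhill–Nerode, count the distinguishable equivalence classes: two classes — last symbol is 1 vs. not.
2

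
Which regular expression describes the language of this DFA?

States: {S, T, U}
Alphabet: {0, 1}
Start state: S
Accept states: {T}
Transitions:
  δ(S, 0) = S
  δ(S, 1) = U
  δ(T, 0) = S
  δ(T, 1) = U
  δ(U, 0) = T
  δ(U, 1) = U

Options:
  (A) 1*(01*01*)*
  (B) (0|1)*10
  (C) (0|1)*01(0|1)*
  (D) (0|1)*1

Check each option against the DFA on short strings; one disagreement eliminates an option:
  (A) 1*(01*01*)*: on ε the DFA stays in S and rejects (S ∉ Accept), but the regex matches it → eliminate
  (B) (0|1)*10: agrees with the DFA on every string of length ≤ 6
  (C) (0|1)*01(0|1)*: on '01' the DFA goes S → S → U and rejects (U ∉ Accept), but the regex matches it → eliminate
  (D) (0|1)*1: on '1' the DFA goes S → U and rejects (U ∉ Accept), but the regex matches it → eliminate
Only (B) is consistent with the DFA.
(B) (0|1)*10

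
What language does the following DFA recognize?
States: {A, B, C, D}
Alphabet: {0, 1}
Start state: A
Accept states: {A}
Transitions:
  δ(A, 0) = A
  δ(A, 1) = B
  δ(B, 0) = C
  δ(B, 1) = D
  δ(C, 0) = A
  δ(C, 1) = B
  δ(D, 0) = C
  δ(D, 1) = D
Testing a few strings:
  '0010' → reject
  '00' → accept
  '0101' → reject
  '111' → reject
State roles: A=value ≡ 0 (mod 4); B=value ≡ 1 (mod 4); C=value ≡ 2 (mod 4); D=value ≡ 3 (mod 4)
All binary strings representing a multiple of 4 (read in base 2; leading zeros allowed and ε counts as 0)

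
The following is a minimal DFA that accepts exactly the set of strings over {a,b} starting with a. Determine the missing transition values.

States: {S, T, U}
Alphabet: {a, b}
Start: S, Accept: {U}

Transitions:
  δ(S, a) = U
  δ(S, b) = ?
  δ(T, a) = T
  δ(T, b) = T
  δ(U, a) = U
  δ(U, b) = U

From the language and accept set, identify what each state tracks — S: no input read; T: started with b (dead); U: started with a.
Each missing δ(q, a) is the state matching the new tracked value after reading a.
δ(S, b) = T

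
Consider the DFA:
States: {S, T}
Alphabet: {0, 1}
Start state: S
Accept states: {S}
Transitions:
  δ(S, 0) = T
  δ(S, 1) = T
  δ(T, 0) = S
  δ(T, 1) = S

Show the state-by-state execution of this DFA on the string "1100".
read '1': S → T
  read '1': T → S
  read '0': S → T
  read '0': T → S
S -> T -> S -> T -> S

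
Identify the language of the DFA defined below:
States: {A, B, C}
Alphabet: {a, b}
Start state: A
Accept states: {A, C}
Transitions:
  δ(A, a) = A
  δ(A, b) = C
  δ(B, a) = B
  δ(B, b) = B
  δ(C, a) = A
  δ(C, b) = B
Testing a few strings:
  'b' → accept
  'bbab' → reject
  'aa' → accept
  'aaba' → accept
State roles: A=last symbol not b (ok); B=saw bb (dead); C=last symbol b (ok)
All strings over {a,b} with no two consecutive b's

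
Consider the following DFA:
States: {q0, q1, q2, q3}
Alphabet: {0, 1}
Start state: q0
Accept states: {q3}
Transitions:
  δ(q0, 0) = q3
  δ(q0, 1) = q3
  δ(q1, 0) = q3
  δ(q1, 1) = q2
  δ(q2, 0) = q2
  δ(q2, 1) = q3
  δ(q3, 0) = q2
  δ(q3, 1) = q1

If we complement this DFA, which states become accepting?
Complement accept states = All states \ Original accept states
= {q0, q1, q2, q3} \ {q3}
{q0, q1, q2}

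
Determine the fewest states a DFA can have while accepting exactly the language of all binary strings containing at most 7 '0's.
By Myhill–Nerode, count the distinguishable equivalence classes: 9 classes — having seen 0, 1, …, 7, or >7 copies of '0'; counts 0 through 7 are accepting and >7 is dead.
9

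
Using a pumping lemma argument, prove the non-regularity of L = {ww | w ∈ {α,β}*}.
Assume L is regular with pumping length p. Idea: pumping the leading α-block breaks the equality of the two halves.
Choose s = α^p β α^p β ∈ L (with w = α^p β). |s| = 2p+2 ≥ p. By the pumping lemma, s = xyz with |xy| ≤ p, |y| > 0, so y = α^k with k ≥ 1, in the first α-block. Then xy²z = α^(p+k) β α^p β, of length 2p+2+k. If k is odd this length is odd, so it cannot be of the form ww. If k is even, each half has length p+1+k/2 ≤ p+k, so the first half lies entirely inside the leading α-block and contains no β, while the second half ends in β; the halves differ. Either way xy²z ∉ L.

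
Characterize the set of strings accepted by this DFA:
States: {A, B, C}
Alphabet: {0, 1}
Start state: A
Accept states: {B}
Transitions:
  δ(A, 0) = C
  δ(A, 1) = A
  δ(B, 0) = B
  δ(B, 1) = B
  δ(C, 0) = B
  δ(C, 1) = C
Testing a few strings:
  '0' → reject
  '101' → reject
  '11' → reject
  '011' → reject
State roles: A=zero 0's seen; B=≥ two 0's seen; C=one 0 seen
All binary strings containing at least two 0's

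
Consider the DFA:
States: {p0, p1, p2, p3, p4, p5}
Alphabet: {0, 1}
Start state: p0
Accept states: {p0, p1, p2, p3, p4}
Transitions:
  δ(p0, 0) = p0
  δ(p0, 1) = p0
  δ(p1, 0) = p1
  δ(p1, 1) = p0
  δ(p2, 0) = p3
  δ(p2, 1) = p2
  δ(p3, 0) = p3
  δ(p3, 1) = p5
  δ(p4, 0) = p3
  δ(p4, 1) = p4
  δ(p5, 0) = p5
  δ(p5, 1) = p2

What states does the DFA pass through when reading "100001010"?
read '1': p0 → p0
  read '0': p0 → p0
  read '0': p0 → p0
  read '0': p0 → p0
  read '0': p0 → p0
  read '1': p0 → p0
  read '0': p0 → p0
  read '1': p0 → p0
  read '0': p0 → p0
p0 -> p0 -> p0 -> p0 -> p0 -> p0 -> p0 -> p0 -> p0 -> p0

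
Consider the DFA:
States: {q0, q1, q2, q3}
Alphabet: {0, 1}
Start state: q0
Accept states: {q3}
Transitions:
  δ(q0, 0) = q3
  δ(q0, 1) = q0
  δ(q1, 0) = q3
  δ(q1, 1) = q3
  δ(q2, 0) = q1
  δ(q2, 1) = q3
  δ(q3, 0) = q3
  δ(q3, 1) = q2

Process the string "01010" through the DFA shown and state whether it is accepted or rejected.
Processing string "01010":
  q0 --0--> q3
  q3 --1--> q2
  q2 --0--> q1
  q1 --1--> q3
  q3 --0--> q3
Final state: q3
Accept states: {q3}
Yes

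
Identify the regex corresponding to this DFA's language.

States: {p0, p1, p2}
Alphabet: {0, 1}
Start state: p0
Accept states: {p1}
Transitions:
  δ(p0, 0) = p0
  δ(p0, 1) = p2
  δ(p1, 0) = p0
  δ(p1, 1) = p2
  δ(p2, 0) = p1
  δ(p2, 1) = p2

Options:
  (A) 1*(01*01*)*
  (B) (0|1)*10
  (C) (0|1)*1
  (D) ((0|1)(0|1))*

Check each option against the DFA on short strings; one disagreement eliminates an option:
  (A) 1*(01*01*)*: on ε the DFA stays in p0 and rejects (p0 ∉ Accept), but the regex matches it → eliminate
  (B) (0|1)*10: agrees with the DFA on every string of length ≤ 6
  (C) (0|1)*1: on '1' the DFA goes p0 → p2 and rejects (p2 ∉ Accept), but the regex matches it → eliminate
  (D) ((0|1)(0|1))*: on ε the DFA stays in p0 and rejects (p0 ∉ Accept), but the regex matches it → eliminate
Only (B) is consistent with the DFA.
(B) (0|1)*10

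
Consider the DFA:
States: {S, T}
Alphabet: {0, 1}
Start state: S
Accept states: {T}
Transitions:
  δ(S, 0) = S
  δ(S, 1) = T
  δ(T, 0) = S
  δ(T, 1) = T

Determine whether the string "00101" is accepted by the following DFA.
Processing string "00101":
  S --0--> S
  S --0--> S
  S --1--> T
  T --0--> S
  S --1--> T
Final state: T
Accept states: {T}
Yes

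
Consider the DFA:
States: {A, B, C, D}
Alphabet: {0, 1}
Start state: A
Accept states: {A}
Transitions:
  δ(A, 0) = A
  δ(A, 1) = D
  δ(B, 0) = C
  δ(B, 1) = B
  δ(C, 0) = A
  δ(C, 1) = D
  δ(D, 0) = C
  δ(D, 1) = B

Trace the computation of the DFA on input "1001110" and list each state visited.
read '1': A → D
  read '0': D → C
  read '0': C → A
  read '1': A → D
  read '1': D → B
  read '1': B → B
  read '0': B → C
A -> D -> C -> A -> D -> B -> B -> C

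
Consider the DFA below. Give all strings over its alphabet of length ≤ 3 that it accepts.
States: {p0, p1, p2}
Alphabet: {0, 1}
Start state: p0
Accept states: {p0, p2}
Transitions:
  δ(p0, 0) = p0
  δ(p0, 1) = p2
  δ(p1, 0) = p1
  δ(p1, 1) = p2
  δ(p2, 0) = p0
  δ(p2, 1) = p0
ε, 0, 1, 00, 01, 10, 11, 000, 001, 010, 011, 100, 101, 110, 111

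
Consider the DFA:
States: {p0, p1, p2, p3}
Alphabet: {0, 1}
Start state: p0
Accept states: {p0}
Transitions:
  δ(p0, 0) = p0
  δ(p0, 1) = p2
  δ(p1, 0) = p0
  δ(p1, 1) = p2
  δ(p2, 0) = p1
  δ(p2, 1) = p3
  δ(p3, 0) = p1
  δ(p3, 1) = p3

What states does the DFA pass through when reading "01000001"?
read '0': p0 → p0
  read '1': p0 → p2
  read '0': p2 → p1
  read '0': p1 → p0
  read '0': p0 → p0
  read '0': p0 → p0
  read '0': p0 → p0
  read '1': p0 → p2
p0 -> p0 -> p2 -> p1 -> p0 -> p0 -> p0 -> p0 -> p2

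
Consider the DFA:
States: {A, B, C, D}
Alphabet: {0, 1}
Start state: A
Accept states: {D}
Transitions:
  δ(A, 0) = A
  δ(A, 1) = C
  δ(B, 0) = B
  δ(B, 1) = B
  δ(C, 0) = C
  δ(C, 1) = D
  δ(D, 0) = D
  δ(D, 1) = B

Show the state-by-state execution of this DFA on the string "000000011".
read '0': A → A
  read '0': A → A
  read '0': A → A
  read '0': A → A
  read '0': A → A
  read '0': A → A
  read '0': A → A
  read '1': A → C
  read '1': C → D
A -> A -> A -> A -> A -> A -> A -> A -> C -> D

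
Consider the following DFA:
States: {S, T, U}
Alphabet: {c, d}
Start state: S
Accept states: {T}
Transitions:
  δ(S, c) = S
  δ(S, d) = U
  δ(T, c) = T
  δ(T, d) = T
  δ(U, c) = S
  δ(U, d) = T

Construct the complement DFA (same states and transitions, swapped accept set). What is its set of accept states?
Complement accept states = All states \ Original accept states
= {S, T, U} \ {T}
{S, U}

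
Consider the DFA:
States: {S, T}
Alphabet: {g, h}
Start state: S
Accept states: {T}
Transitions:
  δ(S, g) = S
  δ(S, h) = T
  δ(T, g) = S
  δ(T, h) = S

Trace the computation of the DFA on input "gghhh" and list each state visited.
read 'g': S → S
  read 'g': S → S
  read 'h': S → T
  read 'h': T → S
  read 'h': S → T
S -> S -> S -> T -> S -> T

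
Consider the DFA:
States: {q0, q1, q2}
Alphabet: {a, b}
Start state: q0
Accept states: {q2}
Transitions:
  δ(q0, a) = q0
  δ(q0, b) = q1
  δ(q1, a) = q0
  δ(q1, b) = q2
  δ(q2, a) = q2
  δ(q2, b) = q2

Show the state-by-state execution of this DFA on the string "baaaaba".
read 'b': q0 → q1
  read 'a': q1 → q0
  read 'a': q0 → q0
  read 'a': q0 → q0
  read 'a': q0 → q0
  read 'b': q0 → q1
  read 'a': q1 → q0
q0 -> q1 -> q0 -> q0 -> q0 -> q0 -> q1 -> q0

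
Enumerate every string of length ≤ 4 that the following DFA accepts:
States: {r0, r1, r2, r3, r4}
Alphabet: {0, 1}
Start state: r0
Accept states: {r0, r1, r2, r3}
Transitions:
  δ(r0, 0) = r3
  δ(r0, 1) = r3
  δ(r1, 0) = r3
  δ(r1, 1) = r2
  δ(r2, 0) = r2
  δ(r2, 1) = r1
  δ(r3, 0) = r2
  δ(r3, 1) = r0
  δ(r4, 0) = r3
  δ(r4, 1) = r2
ε, 0, 1, 00, 01, 10, 11, 000, 001, 010, 011, 100, 101, 110, 111, 0000, 0001, 0010, 0011, 0100, 0101, 0110, 0111, 1000, 1001, 1010, 1011, 1100, 1101, 1110, 1111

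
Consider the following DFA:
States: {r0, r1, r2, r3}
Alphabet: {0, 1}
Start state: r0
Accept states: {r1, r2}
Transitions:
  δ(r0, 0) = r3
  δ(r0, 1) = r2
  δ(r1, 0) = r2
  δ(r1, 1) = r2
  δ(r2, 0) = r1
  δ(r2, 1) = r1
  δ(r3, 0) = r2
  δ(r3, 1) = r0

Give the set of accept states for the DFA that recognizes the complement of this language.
Complement accept states = All states \ Original accept states
= {r0, r1, r2, r3} \ {r1, r2}
{r0, r3}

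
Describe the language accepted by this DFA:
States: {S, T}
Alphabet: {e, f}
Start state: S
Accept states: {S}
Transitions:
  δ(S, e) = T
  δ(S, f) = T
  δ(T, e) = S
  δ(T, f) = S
Testing a few strings:
  'e' → reject
  'eef' → reject
  'ff' → accept
  'fe' → accept
State roles: S=even length so far; T=odd length so far
All strings over {e,f} of even length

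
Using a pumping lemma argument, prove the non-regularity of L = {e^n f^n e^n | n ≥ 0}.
Assume L is regular with pumping length p. Idea: pumping the first e-block unbalances it against the other two.
Choose s = e^p f^p e^p ∈ L (|s| = 3p ≥ p). By the pumping lemma, s = xyz with |xy| ≤ p, |y| > 0, so y = e^k with k ≥ 1, inside the first e-block. Then xy²z = e^(p+k) f^p e^p. The first block has length p+k ≠ p, so the three block lengths are no longer equal and xy²z ∉ L.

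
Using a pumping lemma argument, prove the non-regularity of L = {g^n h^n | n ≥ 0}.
Assume L is regular with pumping length p. Idea: pumping the g-block changes the count balance.
Choose s = g^p h^p (length 2p ≥ p). By the pumping lemma, s = xyz with |xy| ≤ p, |y| > 0. So y = g^k for some k > 0 (since xy is entirely within the g's). Pumping gives xy²z = g^(p+k) h^p, which is not in L since p+k ≠ p.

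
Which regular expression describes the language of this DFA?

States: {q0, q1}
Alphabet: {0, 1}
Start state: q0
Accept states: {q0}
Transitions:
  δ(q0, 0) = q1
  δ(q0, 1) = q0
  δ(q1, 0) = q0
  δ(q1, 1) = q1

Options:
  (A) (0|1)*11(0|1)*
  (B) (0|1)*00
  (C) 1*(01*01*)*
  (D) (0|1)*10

Check each option against the DFA on short strings; one disagreement eliminates an option:
  (A) (0|1)*11(0|1)*: on ε the DFA stays in q0 and accepts (q0 ∈ Accept), but the regex does not match it → eliminate
  (B) (0|1)*00: on ε the DFA stays in q0 and accepts (q0 ∈ Accept), but the regex does not match it → eliminate
  (C) 1*(01*01*)*: agrees with the DFA on every string of length ≤ 6
  (D) (0|1)*10: on ε the DFA stays in q0 and accepts (q0 ∈ Accept), but the regex does not match it → eliminate
Only (C) is consistent with the DFA.
(C) 1*(01*01*)*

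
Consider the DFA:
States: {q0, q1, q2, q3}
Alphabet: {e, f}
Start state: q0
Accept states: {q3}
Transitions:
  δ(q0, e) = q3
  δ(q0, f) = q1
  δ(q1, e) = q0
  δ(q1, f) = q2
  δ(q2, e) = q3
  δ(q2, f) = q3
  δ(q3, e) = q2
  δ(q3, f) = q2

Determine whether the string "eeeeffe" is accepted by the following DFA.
Processing string "eeeeffe":
  q0 --e--> q3
  q3 --e--> q2
  q2 --e--> q3
  q3 --e--> q2
  q2 --f--> q3
  q3 --f--> q2
  q2 --e--> q3
Final state: q3
Accept states: {q3}
Yes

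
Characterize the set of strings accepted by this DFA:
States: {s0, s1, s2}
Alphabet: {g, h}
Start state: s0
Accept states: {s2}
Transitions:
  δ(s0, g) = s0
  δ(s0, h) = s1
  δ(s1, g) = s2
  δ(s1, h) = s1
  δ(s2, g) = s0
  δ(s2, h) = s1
Testing a few strings:
  'g' → reject
  'hggg' → reject
  'gggg' → reject
  'hhg' → accept
State roles: s0=no suffix match; s1=one trailing h; s2=suffix is hg
All strings over {g,h} ending with hg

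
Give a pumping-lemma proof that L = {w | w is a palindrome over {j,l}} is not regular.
Assume L is regular with pumping length p. Idea: pumping the leading j-block breaks the symmetry.
Choose s = j^p l j^p (a palindrome of length 2p+1 ≥ p). By the pumping lemma, s = xyz with |xy| ≤ p, |y| > 0, so y = j^k with k > 0 (xy lies entirely in the first j^p). Then xy²z = j^(p+k) l j^p, which is not a palindrome since p+k ≠ p.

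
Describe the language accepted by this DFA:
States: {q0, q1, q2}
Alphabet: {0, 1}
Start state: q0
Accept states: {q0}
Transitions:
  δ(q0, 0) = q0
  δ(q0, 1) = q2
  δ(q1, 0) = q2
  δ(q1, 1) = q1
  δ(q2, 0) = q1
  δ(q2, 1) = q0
Testing a few strings:
  '01' → reject
  '00' → accept
  '011' → accept
  '0' → accept
State roles: q0=value ≡ 0 (mod 3); q1=value ≡ 2 (mod 3); q2=value ≡ 1 (mod 3)
All binary strings representing a multiple of 3 (read in base 2; leading zeros allowed and ε counts as 0)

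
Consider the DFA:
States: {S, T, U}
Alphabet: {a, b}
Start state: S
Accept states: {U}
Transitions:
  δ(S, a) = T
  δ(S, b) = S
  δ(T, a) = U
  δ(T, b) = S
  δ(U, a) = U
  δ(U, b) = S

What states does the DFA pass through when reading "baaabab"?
read 'b': S → S
  read 'a': S → T
  read 'a': T → U
  read 'a': U → U
  read 'b': U → S
  read 'a': S → T
  read 'b': T → S
S -> S -> T -> U -> U -> S -> T -> S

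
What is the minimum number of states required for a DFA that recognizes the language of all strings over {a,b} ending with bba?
By Myhill–Nerode, count the distinguishable equivalence classes: 4 classes — one per longest suffix of the input that is a prefix of 'bba' (lengths 0 through 3); only the length-3 class is accepting.
4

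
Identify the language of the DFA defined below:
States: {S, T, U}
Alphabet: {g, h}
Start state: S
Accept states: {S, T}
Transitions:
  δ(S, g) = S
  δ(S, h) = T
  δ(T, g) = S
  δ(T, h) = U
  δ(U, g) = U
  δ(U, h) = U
Testing a few strings:
  'hhhh' → reject
  'hh' → reject
  'ggh' → accept
  'hghh' → reject
State roles: S=last symbol not h (ok); T=last symbol h (ok); U=saw hh (dead)
All strings over {g,h} with no two consecutive h's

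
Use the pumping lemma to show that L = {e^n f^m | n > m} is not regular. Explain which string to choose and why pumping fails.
Assume L is regular with pumping length p. Idea: pumping down the e-block drops the e-count to at most the f-count.
Choose s = e^(p+1) f^p ∈ L (|s| = 2p+1 ≥ p). By the pumping lemma, s = xyz with |xy| ≤ p, |y| > 0, so y = e^k with k ≥ 1. Take i = 0: xz = e^(p+1−k) f^p. Since k ≥ 1, p+1−k ≤ p, so the number of e's is no longer strictly greater than the number of f's, hence xz ∉ L.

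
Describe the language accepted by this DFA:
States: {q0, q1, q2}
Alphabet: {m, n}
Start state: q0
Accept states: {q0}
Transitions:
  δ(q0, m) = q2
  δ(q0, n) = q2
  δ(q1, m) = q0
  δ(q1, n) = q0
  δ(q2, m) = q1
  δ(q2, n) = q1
Testing a few strings:
  'mn' → reject
  'm' → reject
  'mmm' → accept
  'n' → reject
State roles: q0=length ≡ 0 (mod 3); q1=length ≡ 2 (mod 3); q2=length ≡ 1 (mod 3)
All strings over {m,n} whose length is a multiple of 3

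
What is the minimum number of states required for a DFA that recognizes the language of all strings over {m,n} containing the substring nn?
By Myhill–Nerode, count the distinguishable equivalence classes: three classes — no progress / one trailing n / nn seen.
3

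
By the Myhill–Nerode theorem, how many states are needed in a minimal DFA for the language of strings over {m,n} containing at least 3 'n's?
By Myhill–Nerode, count the distinguishable equivalence classes: 4 classes — having seen 0, 1, 2, or ≥3 copies of 'n'; any two classes i < j (j ≤ 3) are distinguished by the string n^(3−j), which takes class j to 3 copies (accepted) but leaves class i below 3 (rejected).
4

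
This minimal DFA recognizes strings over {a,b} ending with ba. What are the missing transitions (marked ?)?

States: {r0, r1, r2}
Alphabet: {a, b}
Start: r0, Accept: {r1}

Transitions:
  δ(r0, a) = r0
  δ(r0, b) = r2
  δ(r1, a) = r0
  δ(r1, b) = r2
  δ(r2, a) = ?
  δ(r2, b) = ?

From the language and accept set, identify what each state tracks — r0: no suffix match; r1: suffix is ba; r2: one trailing b.
Each missing δ(q, a) is the state matching the new tracked value after reading a.
δ(r2, a) = r1; δ(r2, b) = r2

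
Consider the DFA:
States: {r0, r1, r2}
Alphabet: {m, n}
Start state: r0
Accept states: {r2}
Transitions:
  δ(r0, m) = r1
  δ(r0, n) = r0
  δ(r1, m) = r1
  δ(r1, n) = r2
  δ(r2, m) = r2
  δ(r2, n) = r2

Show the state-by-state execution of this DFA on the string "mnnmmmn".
read 'm': r0 → r1
  read 'n': r1 → r2
  read 'n': r2 → r2
  read 'm': r2 → r2
  read 'm': r2 → r2
  read 'm': r2 → r2
  read 'n': r2 → r2
r0 -> r1 -> r2 -> r2 -> r2 -> r2 -> r2 -> r2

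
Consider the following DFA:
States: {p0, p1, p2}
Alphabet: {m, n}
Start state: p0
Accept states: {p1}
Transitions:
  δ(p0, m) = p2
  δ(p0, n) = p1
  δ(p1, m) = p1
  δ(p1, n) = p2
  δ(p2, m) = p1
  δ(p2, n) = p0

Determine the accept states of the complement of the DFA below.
Complement accept states = All states \ Original accept states
= {p0, p1, p2} \ {p1}
{p0, p2}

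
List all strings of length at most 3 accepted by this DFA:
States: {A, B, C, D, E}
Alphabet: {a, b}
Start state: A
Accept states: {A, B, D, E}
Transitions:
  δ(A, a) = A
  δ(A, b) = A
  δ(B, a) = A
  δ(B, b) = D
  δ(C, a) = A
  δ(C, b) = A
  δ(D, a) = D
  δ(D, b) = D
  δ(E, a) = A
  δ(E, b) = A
ε, a, b, aa, ab, ba, bb, aaa, aab, aba, abb, baa, bab, bba, bbb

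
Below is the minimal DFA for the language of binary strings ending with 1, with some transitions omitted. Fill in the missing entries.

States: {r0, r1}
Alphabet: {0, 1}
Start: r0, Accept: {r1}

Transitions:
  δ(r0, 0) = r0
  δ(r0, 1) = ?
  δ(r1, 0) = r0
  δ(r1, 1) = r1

From the language and accept set, identify what each state tracks — r0: last symbol not 1; r1: last symbol is 1.
Each missing δ(q, a) is the state matching the new tracked value after reading a.
δ(r0, 1) = r1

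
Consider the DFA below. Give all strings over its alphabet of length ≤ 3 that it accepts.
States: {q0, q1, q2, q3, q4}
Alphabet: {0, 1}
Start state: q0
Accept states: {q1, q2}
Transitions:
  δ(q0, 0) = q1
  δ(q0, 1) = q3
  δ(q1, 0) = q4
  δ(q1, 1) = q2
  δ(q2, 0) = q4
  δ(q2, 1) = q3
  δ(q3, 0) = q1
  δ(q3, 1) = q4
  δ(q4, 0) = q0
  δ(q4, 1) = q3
0, 01, 10, 101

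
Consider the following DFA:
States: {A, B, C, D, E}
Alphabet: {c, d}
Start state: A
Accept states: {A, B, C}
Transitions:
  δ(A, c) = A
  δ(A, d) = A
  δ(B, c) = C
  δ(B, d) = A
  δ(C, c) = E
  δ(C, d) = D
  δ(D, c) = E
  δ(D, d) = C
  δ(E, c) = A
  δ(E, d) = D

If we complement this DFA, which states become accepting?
Complement accept states = All states \ Original accept states
= {A, B, C, D, E} \ {A, B, C}
{D, E}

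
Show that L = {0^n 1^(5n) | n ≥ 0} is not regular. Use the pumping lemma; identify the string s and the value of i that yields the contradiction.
Assume L is regular with pumping length p. Idea: pumping the 0-block breaks the 1:5 ratio.
Choose s = 0^p 1^(5p) (length 6p ≥ p). By the pumping lemma, s = xyz with |xy| ≤ p, |y| > 0, so y = 0^k with k ≥ 1. Then xy²z = 0^(p+k) 1^(5p). For this to be in L we would need 5p = 5(p+k), i.e. 5k = 0, contradicting k ≥ 1. So xy²z ∉ L.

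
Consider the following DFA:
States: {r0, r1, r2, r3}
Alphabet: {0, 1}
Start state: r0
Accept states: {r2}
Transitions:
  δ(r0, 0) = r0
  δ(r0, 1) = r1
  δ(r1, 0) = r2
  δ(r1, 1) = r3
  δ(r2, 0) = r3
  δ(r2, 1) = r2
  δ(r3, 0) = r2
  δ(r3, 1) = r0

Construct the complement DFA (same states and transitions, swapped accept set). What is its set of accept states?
Complement accept states = All states \ Original accept states
= {r0, r1, r2, r3} \ {r2}
{r0, r1, r3}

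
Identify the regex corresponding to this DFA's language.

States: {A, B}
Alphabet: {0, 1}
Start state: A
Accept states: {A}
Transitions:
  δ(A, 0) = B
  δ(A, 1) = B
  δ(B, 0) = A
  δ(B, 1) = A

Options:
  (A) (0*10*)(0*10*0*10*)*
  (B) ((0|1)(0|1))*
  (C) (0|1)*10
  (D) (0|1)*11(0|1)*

Check each option against the DFA on short strings; one disagreement eliminates an option:
  (A) (0*10*)(0*10*0*10*)*: on ε the DFA stays in A and accepts (A ∈ Accept), but the regex does not match it → eliminate
  (B) ((0|1)(0|1))*: agrees with the DFA on every string of length ≤ 6
  (C) (0|1)*10: on ε the DFA stays in A and accepts (A ∈ Accept), but the regex does not match it → eliminate
  (D) (0|1)*11(0|1)*: on ε the DFA stays in A and accepts (A ∈ Accept), but the regex does not match it → eliminate
Only (B) is consistent with the DFA.
(B) ((0|1)(0|1))*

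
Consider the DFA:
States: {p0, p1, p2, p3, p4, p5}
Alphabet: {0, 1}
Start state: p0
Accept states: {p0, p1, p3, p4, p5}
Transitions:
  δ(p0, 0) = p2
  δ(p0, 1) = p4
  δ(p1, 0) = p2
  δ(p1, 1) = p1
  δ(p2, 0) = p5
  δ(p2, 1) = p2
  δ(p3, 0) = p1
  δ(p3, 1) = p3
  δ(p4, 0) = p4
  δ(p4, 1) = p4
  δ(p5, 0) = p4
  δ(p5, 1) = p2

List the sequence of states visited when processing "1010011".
read '1': p0 → p4
  read '0': p4 → p4
  read '1': p4 → p4
  read '0': p4 → p4
  read '0': p4 → p4
  read '1': p4 → p4
  read '1': p4 → p4
p0 -> p4 -> p4 -> p4 -> p4 -> p4 -> p4 -> p4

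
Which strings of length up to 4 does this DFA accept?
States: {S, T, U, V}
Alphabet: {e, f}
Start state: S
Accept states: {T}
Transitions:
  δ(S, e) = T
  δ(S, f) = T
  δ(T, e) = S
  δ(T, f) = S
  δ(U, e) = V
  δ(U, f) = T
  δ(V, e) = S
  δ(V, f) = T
e, f, eee, eef, efe, eff, fee, fef, ffe, fff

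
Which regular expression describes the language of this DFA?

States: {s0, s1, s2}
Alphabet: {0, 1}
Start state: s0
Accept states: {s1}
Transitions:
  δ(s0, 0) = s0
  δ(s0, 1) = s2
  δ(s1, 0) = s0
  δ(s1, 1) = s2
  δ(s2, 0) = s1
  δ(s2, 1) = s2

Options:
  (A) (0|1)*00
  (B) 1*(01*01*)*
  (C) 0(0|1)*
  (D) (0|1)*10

Check each option against the DFA on short strings; one disagreement eliminates an option:
  (A) (0|1)*00: on '00' the DFA goes s0 → s0 → s0 and rejects (s0 ∉ Accept), but the regex matches it → eliminate
  (B) 1*(01*01*)*: on ε the DFA stays in s0 and rejects (s0 ∉ Accept), but the regex matches it → eliminate
  (C) 0(0|1)*: on '0' the DFA goes s0 → s0 and rejects (s0 ∉ Accept), but the regex matches it → eliminate
  (D) (0|1)*10: agrees with the DFA on every string of length ≤ 6
Only (D) is consistent with the DFA.
(D) (0|1)*10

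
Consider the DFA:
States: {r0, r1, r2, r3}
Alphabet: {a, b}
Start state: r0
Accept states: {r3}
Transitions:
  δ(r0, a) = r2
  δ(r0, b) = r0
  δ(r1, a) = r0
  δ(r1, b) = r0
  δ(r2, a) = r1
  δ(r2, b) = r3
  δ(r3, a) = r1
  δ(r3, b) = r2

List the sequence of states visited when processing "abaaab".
read 'a': r0 → r2
  read 'b': r2 → r3
  read 'a': r3 → r1
  read 'a': r1 → r0
  read 'a': r0 → r2
  read 'b': r2 → r3
r0 -> r2 -> r3 -> r1 -> r0 -> r2 -> r3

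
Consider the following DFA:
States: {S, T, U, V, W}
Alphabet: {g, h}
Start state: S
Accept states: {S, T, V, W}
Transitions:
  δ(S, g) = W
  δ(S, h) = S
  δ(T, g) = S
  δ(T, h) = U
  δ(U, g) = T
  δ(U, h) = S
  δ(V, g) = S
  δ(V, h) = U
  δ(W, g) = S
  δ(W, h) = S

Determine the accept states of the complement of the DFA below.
Complement accept states = All states \ Original accept states
= {S, T, U, V, W} \ {S, T, V, W}
{U}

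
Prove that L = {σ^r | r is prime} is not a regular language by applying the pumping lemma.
Assume L is regular with pumping length p. Idea: pumping by a suitable count produces a composite length.
Let q be a prime with q ≥ p and choose s = σ^q ∈ L. By the pumping lemma, s = xyz with |xy| ≤ p, |y| = k ≥ 1. Take i = q+1: |xy^(q+1)z| = q + q·k = q(1+k). Since q ≥ 2 and 1+k ≥ 2, q(1+k) is composite, so xy^(q+1)z ∉ L.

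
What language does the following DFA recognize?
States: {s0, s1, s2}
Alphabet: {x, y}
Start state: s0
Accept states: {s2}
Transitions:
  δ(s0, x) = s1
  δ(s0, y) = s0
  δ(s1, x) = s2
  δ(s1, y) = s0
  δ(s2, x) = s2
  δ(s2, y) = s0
Testing a few strings:
  'yyy' → reject
  'xyxx' → accept
  'yy' → reject
  'x' → reject
State roles: s0=last symbol not x; s1=one trailing x; s2=two trailing x's
All strings over {x,y} ending with xx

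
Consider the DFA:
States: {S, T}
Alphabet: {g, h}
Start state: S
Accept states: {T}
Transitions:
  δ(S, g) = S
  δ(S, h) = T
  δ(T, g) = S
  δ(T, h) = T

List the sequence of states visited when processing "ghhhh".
read 'g': S → S
  read 'h': S → T
  read 'h': T → T
  read 'h': T → T
  read 'h': T → T
S -> S -> T -> T -> T -> T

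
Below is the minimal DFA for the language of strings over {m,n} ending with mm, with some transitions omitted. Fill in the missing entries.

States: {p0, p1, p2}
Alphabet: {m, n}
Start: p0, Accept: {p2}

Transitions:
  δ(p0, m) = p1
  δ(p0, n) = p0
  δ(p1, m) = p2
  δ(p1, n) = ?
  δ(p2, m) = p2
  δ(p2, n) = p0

From the language and accept set, identify what each state tracks — p0: last symbol not m; p1: one trailing m; p2: two trailing m's.
Each missing δ(q, a) is the state matching the new tracked value after reading a.
δ(p1, n) = p0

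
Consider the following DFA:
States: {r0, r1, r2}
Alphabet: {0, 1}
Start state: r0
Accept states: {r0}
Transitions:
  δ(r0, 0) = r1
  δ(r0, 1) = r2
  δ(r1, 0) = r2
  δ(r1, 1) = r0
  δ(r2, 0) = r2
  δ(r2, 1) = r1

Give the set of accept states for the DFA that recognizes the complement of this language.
Complement accept states = All states \ Original accept states
= {r0, r1, r2} \ {r0}
{r1, r2}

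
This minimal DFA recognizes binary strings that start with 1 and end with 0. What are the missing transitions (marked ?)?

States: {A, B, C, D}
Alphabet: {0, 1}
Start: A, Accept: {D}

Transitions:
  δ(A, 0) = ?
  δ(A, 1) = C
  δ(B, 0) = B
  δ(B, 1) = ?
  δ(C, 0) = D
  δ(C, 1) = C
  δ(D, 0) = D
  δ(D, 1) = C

From the language and accept set, identify what each state tracks — A: no input read; B: started with 0 (dead); C: started with 1, last symbol 1; D: started with 1, last symbol 0.
Each missing δ(q, a) is the state matching the new tracked value after reading a.
δ(A, 0) = B; δ(B, 1) = B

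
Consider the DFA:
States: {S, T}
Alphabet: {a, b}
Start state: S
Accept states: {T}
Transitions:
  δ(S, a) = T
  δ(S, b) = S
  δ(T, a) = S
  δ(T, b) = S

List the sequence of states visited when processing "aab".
read 'a': S → T
  read 'a': T → S
  read 'b': S → S
S -> T -> S -> S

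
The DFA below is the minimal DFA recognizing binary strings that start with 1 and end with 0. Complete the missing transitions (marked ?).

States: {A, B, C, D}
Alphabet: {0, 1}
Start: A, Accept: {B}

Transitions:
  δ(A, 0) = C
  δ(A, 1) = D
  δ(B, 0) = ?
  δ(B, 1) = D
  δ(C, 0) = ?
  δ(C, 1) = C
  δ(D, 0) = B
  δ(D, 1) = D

From the language and accept set, identify what each state tracks — A: no input read; B: started with 1, last symbol 0; C: started with 0 (dead); D: started with 1, last symbol 1.
Each missing δ(q, a) is the state matching the new tracked value after reading a.
δ(B, 0) = B; δ(C, 0) = C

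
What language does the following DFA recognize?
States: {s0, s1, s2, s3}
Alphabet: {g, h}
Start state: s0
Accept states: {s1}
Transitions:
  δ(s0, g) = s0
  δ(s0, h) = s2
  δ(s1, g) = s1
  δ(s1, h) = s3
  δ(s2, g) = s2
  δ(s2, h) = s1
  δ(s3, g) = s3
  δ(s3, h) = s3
Testing a few strings:
  'gg' → reject
  'hhh' → reject
  'g' → reject
  'ghh' → accept
State roles: s0=zero h's; s1=two h's; s2=one h; s3=≥ three h's (dead)
All strings over {g,h} containing exactly two h's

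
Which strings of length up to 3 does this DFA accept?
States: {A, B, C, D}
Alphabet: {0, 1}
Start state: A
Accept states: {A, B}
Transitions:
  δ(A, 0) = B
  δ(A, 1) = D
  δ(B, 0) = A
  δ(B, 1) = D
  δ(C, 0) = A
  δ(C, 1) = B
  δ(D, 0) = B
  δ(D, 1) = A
ε, 0, 00, 10, 11, 000, 010, 011, 100, 110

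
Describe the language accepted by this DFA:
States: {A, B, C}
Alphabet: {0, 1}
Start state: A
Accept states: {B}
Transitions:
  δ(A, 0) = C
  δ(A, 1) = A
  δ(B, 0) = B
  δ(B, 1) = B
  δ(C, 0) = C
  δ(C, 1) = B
Testing a few strings:
  '10' → reject
  '0' → reject
  '11' → reject
  '0010' → accept
State roles: A=no 0 seen yet; B=substring 01 seen; C=seen a 0, waiting for 1
All binary strings containing the substring 01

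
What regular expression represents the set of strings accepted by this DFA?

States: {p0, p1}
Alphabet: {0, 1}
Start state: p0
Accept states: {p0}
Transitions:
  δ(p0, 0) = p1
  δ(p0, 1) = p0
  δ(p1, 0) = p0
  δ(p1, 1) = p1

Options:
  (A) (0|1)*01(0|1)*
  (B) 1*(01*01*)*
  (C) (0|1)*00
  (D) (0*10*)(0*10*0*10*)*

Check each option against the DFA on short strings; one disagreement eliminates an option:
  (A) (0|1)*01(0|1)*: on ε the DFA stays in p0 and accepts (p0 ∈ Accept), but the regex does not match it → eliminate
  (B) 1*(01*01*)*: agrees with the DFA on every string of length ≤ 6
  (C) (0|1)*00: on ε the DFA stays in p0 and accepts (p0 ∈ Accept), but the regex does not match it → eliminate
  (D) (0*10*)(0*10*0*10*)*: on ε the DFA stays in p0 and accepts (p0 ∈ Accept), but the regex does not match it → eliminate
Only (B) is consistent with the DFA.
(B) 1*(01*01*)*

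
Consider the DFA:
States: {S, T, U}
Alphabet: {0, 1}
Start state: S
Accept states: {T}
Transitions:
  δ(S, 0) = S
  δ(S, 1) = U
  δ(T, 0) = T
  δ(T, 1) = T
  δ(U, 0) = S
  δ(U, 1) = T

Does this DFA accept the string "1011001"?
Processing string "1011001":
  S --1--> U
  U --0--> S
  S --1--> U
  U --1--> T
  T --0--> T
  T --0--> T
  T --1--> T
Final state: T
Accept states: {T}
Yes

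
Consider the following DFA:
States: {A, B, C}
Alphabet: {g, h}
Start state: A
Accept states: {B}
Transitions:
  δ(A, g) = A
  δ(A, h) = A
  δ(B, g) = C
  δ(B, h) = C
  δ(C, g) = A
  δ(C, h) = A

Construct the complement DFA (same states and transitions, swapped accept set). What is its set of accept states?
Complement accept states = All states \ Original accept states
= {A, B, C} \ {B}
{A, C}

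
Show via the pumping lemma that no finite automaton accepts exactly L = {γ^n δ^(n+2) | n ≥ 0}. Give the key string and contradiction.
Assume L is regular with pumping length p. Idea: pumping the γ-block breaks the fixed offset of 2.
Choose s = γ^p δ^(p+2) ∈ L. By the pumping lemma, s = xyz with |xy| ≤ p, |y| > 0, so y = γ^k with k ≥ 1. Then xy²z = γ^(p+k) δ^(p+2). For this to be in L we would need p+2 = (p+k)+2, i.e. k = 0, contradicting k ≥ 1. So xy²z ∉ L.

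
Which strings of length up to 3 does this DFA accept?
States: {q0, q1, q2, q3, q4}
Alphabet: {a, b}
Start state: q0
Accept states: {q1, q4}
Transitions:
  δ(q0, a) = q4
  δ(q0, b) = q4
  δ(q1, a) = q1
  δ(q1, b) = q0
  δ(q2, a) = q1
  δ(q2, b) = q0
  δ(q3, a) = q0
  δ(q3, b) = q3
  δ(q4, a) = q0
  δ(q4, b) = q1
a, b, ab, bb, aaa, aab, aba, baa, bab, bba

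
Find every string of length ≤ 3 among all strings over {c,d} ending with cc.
cc, ccc, dcc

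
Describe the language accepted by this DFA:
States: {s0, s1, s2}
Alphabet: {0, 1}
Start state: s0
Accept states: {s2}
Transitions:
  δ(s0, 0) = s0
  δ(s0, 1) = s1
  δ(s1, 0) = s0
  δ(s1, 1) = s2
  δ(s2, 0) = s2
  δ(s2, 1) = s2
Testing a few strings:
  '0' → reject
  '1' → reject
  '1100' → accept
  '010' → reject
State roles: s0=no progress toward 11; s1=one trailing 1; s2=substring 11 seen
All binary strings containing the substring 11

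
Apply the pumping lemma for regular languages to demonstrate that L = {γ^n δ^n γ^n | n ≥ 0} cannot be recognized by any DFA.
Assume L is regular with pumping length p. Idea: pumping the first γ-block unbalances it against the other two.
Choose s = γ^p δ^p γ^p ∈ L (|s| = 3p ≥ p). By the pumping lemma, s = xyz with |xy| ≤ p, |y| > 0, so y = γ^k with k ≥ 1, inside the first γ-block. Then xy²z = γ^(p+k) δ^p γ^p. The first block has length p+k ≠ p, so the three block lengths are no longer equal and xy²z ∉ L.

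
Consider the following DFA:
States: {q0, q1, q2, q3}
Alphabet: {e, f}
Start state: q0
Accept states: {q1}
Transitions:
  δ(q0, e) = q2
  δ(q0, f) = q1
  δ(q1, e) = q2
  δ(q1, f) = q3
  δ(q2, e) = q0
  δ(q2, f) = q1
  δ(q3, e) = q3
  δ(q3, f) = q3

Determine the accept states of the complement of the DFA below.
Complement accept states = All states \ Original accept states
= {q0, q1, q2, q3} \ {q1}
{q0, q2, q3}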